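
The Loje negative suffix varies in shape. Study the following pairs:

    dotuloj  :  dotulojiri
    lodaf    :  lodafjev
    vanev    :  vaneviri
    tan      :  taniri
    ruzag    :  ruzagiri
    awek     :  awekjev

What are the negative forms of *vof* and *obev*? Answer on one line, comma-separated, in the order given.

The pattern is voicing of the final consonant: -jev when the stem ends in a voiceless consonant (*lodaf*, *awek*); -iri when the stem ends in a voiced consonant (*dotuloj*, *vanev*, *tan*, *ruzag*).
Since the final consonant of *vof* is /f/ (voiceless), it takes -jev, giving *vofjev*.
*obev*: final consonant = /v/, voiced → -iri → *obeviri*.

vofjev, obeviri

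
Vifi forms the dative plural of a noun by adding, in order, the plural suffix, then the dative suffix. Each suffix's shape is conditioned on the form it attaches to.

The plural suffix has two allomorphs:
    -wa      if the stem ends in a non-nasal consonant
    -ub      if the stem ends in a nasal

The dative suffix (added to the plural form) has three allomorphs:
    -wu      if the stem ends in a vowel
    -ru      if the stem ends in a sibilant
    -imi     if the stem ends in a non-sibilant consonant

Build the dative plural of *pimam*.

pimamubimi

*pimam*: final consonant = /m/, a nasal → -ub → *pimamub*.
The final sound of the plural form *pimamub* is /b/, which is a non-sibilant consonant, so the dative suffix is -imi, giving *pimamubimi*.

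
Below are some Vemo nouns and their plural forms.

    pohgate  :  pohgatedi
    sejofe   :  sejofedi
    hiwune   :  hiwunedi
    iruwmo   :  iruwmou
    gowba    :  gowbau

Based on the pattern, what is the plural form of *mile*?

The suffix is conditioned by the last vowel: -di when the last vowel of the stem is a front vowel (*pohgate*, *sejofe*, *hiwune*); -u when the last vowel of the stem is a back vowel (*iruwmo*, *gowba*).
*mile* — last vowel /e/ (a front vowel) → -di → *miledi*.

miledi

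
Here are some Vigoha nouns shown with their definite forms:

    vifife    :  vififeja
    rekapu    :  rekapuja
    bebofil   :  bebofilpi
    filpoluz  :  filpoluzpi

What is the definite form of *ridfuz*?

The alternation tracks the final sound of the stem — -pi when the stem ends in a consonant (*bebofil*, *filpoluz*); -ja when the stem ends in a vowel (*vifife*, *rekapu*).
The final sound of *ridfuz* is /z/, which is a consonant, so the suffix is -pi, giving *ridfuzpi*.

ridfuzpi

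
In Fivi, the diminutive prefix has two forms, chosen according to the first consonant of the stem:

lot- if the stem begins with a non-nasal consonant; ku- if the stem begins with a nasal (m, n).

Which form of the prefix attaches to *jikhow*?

*jikhow*: first consonant = /j/, non-nasal → lot-.

lot-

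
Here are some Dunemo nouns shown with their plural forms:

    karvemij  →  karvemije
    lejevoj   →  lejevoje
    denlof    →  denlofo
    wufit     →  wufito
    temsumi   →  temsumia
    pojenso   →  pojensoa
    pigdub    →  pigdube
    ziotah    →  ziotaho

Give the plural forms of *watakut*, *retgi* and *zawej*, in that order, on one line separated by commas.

watakuto, retgia, zaweje

The pattern is voicing of the final sound: -o when the stem ends in a voiceless consonant (*denlof*, *wufit*, *ziotah*); -e when the stem ends in a voiced consonant (*karvemij*, *lejevoj*, *pigdub*); -a when the stem ends in a vowel (*temsumi*, *pojenso*).
The final sound of *watakut* is /t/, which is a voiceless consonant, so the suffix is -o, giving *watakuto*.
*retgi* — final sound /i/ (a vowel) → -a → *retgia*.
*zawej*: final sound = /j/, a voiced consonant → -e → *zaweje*.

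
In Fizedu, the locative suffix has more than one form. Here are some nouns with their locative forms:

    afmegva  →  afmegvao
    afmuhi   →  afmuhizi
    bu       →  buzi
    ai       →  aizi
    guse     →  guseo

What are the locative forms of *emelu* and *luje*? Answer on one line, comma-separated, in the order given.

emeluzi, lujeo

Looking at the last vowel of each stem: -zi when the last vowel of the stem is a high vowel (*afmuhi*, *bu*, *ai*); -o when the last vowel of the stem is a non-high vowel (*afmegva*, *guse*).
Since the last vowel of *emelu* is /u/ (a high vowel), it takes -zi, giving *emeluzi*.
*luje* — last vowel /e/ (a non-high vowel) → -o → *lujeo*.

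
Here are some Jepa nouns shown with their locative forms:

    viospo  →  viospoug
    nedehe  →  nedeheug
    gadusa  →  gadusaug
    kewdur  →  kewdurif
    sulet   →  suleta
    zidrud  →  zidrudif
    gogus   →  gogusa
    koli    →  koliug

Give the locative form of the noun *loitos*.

The pattern is voicing of the final sound: -a when the stem ends in a voiceless consonant (*sulet*, *gogus*); -if when the stem ends in a voiced consonant (*kewdur*, *zidrud*); -ug when the stem ends in a vowel (*viospo*, *nedehe*, *gadusa*, *koli*).
*loitos* — final sound /s/ (a voiceless consonant) → -a → *loitosa*.

loitosa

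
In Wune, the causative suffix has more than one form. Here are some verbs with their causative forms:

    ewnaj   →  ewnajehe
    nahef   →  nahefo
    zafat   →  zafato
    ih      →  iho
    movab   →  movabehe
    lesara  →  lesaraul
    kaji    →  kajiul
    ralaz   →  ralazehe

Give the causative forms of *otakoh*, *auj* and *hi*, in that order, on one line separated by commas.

Looking at the final sound of each stem: -o when the stem ends in a voiceless consonant (*nahef*, *zafat*, *ih*); -ehe when the stem ends in a voiced consonant (*ewnaj*, *movab*, *ralaz*); -ul when the stem ends in a vowel (*lesara*, *kaji*).
Since the final sound of *otakoh* is /h/ (a voiceless consonant), it takes -o, giving *otakoho*.
*auj* — final sound /j/ (a voiced consonant) → -ehe → *aujehe*.
The final sound of *hi* is /i/, which is a vowel, so the suffix is -ul, giving *hiul*.

otakoho, aujehe, hiul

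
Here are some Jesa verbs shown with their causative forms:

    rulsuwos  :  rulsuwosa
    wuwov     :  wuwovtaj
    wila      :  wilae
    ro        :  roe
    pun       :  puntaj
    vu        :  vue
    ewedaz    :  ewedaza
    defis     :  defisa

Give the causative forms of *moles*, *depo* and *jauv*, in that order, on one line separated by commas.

molesa, depoe, jauvtaj

The suffix is conditioned by the final sound: -a when the stem ends in a sibilant (*rulsuwos*, *ewedaz*, *defis*); -taj when the stem ends in a non-sibilant consonant (*wuwov*, *pun*); -e when the stem ends in a vowel (*wila*, *ro*, *vu*).
*moles* — final sound /s/ (a sibilant) → -a → *molesa*.
*depo*: final sound = /o/, a vowel → -e → *depoe*.
Since the final sound of *jauv* is /v/ (a non-sibilant consonant), it takes -taj, giving *jauvtaj*.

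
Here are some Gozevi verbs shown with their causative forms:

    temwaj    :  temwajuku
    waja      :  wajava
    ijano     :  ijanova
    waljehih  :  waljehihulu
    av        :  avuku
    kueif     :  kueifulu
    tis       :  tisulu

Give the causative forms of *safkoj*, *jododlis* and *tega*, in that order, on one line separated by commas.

safkojuku, jododlisulu, tegava

The pattern is voicing of the final sound: -ulu when the stem ends in a voiceless consonant (*waljehih*, *kueif*, *tis*); -uku when the stem ends in a voiced consonant (*temwaj*, *av*); -va when the stem ends in a vowel (*waja*, *ijano*).
*safkoj*: final sound = /j/, a voiced consonant → -uku → *safkojuku*.
Since the final sound of *jododlis* is /s/ (a voiceless consonant), it takes -ulu, giving *jododlisulu*.
Since the final sound of *tega* is /a/ (a vowel), it takes -va, giving *tegava*.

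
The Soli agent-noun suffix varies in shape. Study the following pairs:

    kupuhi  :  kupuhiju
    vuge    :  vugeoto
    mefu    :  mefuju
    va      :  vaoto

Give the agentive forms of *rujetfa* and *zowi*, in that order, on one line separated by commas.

rujetfaoto, zowiju

The alternation tracks the last vowel of the stem — -ju when the last vowel of the stem is a high vowel (*kupuhi*, *mefu*); -oto when the last vowel of the stem is a non-high vowel (*vuge*, *va*).
*rujetfa* — last vowel /a/ (a non-high vowel) → -oto → *rujetfaoto*.
The last vowel of *zowi* is /i/, which is a high vowel, so the suffix is -ju, giving *zowiju*.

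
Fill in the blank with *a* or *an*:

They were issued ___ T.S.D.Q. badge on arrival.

The indefinite article is chosen by the initial *sound* of the following word, not its spelling.
The initialism *T.S.D.Q.* is read letter by letter; the first letter, T, is pronounced /tiː/, which begins with a consonant sound.
So the article is *a*: They were issued a T.S.D.Q. badge on arrival.

a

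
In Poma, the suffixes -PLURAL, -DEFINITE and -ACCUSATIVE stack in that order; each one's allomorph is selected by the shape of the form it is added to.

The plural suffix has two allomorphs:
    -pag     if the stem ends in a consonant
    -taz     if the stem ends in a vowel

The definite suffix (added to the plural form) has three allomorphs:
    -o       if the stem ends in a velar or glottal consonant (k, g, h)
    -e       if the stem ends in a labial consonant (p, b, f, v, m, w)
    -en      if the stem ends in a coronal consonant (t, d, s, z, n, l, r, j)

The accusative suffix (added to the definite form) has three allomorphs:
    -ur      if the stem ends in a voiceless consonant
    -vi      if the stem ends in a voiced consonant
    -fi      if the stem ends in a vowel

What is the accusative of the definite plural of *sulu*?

The final sound of *sulu* is /u/, which is a vowel, so the plural suffix is -taz, giving *sulutaz*.
The plural form *sulutaz*: final consonant = /z/, coronal → -en → *sulutazen*.
Since the final sound of the definite form *sulutazen* is /n/ (a voiced consonant), it takes -vi, giving *sulutazenvi*.

sulutazenvi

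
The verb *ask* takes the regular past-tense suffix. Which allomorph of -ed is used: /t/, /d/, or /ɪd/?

/t/

The stem *ask* ends in a voiceless consonant other than /t/.
The -ed suffix is realized as /ɪd/ after /t, d/; as /t/ after other voiceless consonants; and as /d/ after other voiced sounds.
So -ed on *ask* is pronounced /t/.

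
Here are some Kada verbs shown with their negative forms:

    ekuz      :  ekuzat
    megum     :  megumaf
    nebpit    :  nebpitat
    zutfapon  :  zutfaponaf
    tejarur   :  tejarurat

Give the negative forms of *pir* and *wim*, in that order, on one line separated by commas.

pirat, wimaf

The suffix is conditioned by the final consonant: -af when the stem ends in a nasal (*megum*, *zutfapon*); -at when the stem ends in a non-nasal consonant (*ekuz*, *nebpit*, *tejarur*).
Since the final consonant of *pir* is /r/ (non-nasal), it takes -at, giving *pirat*.
Since the final consonant of *wim* is /m/ (a nasal), it takes -af, giving *wimaf*.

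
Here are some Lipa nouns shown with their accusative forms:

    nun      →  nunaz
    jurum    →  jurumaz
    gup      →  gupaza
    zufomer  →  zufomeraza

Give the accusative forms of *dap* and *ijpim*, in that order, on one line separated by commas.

Looking at the final consonant of each stem: -az when the stem ends in a nasal (*nun*, *jurum*); -aza when the stem ends in a non-nasal consonant (*gup*, *zufomer*).
The final consonant of *dap* is /p/, which is non-nasal, so the suffix is -aza, giving *dapaza*.
Since the final consonant of *ijpim* is /m/ (a nasal), it takes -az, giving *ijpimaz*.

dapaza, ijpimaz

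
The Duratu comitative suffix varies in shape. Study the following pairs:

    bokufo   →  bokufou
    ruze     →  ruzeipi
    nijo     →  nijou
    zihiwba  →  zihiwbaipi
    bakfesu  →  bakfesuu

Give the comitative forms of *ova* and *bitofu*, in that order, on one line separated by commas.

Looking at the last vowel of each stem: -u when the last vowel of the stem is a rounded vowel (*bokufo*, *nijo*, *bakfesu*); -ipi when the last vowel of the stem is an unrounded vowel (*ruze*, *zihiwba*).
Since the last vowel of *ova* is /a/ (an unrounded vowel), it takes -ipi, giving *ovaipi*.
*bitofu*: last vowel = /u/, a rounded vowel → -u → *bitofuu*.

ovaipi, bitofuu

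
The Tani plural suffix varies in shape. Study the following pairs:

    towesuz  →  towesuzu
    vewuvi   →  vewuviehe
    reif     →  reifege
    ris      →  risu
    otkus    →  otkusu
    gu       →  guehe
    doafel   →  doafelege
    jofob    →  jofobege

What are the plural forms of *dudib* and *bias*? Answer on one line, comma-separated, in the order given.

dudibege, biasu

The pattern is sibilance of the final sound: -u when the stem ends in a sibilant (*towesuz*, *ris*, *otkus*); -ege when the stem ends in a non-sibilant consonant (*reif*, *doafel*, *jofob*); -ehe when the stem ends in a vowel (*vewuvi*, *gu*).
*dudib* — final sound /b/ (a non-sibilant consonant) → -ege → *dudibege*.
Since the final sound of *bias* is /s/ (a sibilant), it takes -u, giving *biasu*.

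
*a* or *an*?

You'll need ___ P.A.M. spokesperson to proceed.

a

The indefinite article is chosen by the initial *sound* of the following word, not its spelling.
The initialism *P.A.M.* is read letter by letter; the first letter, P, is pronounced /piː/, which begins with a consonant sound.
So the article is *a*: You'll need a P.A.M. spokesperson to proceed.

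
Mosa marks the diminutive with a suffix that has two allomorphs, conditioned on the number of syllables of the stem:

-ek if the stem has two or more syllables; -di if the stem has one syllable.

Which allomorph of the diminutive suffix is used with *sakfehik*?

-ek

*sakfehik* has 3 syllables, so the suffix is -ek.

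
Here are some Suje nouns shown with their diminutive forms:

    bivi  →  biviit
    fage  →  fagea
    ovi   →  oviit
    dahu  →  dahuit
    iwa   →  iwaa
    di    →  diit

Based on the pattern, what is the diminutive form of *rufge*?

The suffix is conditioned by the last vowel: -it when the last vowel of the stem is a high vowel (*bivi*, *ovi*, *dahu*, *di*); -a when the last vowel of the stem is a non-high vowel (*fage*, *iwa*).
The last vowel of *rufge* is /e/, which is a non-high vowel, so the suffix is -a, giving *rufgea*.

rufgea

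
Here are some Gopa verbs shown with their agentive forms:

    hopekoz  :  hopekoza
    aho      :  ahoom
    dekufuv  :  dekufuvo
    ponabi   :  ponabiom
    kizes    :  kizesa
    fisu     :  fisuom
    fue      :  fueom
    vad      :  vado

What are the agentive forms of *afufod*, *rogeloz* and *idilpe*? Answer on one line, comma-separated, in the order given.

Looking at the final sound of each stem: -a when the stem ends in a sibilant (*hopekoz*, *kizes*); -o when the stem ends in a non-sibilant consonant (*dekufuv*, *vad*); -om when the stem ends in a vowel (*aho*, *ponabi*, *fisu*, *fue*).
The final sound of *afufod* is /d/, which is a non-sibilant consonant, so the suffix is -o, giving *afufodo*.
*rogeloz* — final sound /z/ (a sibilant) → -a → *rogeloza*.
Since the final sound of *idilpe* is /e/ (a vowel), it takes -om, giving *idilpeom*.

afufodo, rogeloza, idilpeom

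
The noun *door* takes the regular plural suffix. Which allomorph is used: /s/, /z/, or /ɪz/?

/z/

The stem *door* ends in a voiced non-sibilant sound.
The plural suffix surfaces as /ɪz/ after sibilants, /s/ after other voiceless consonants, and /z/ after other voiced sounds.
So the plural -s on *door* is pronounced /z/.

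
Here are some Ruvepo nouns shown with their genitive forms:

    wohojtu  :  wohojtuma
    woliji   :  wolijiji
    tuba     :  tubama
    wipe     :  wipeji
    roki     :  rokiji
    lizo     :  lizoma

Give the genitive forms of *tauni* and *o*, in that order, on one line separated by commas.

The alternation tracks the last vowel of the stem — -ji when the last vowel of the stem is a front vowel (*woliji*, *wipe*, *roki*); -ma when the last vowel of the stem is a back vowel (*wohojtu*, *tuba*, *lizo*).
Since the last vowel of *tauni* is /i/ (a front vowel), it takes -ji, giving *tauniji*.
*o*: last vowel = /o/, a back vowel → -ma → *oma*.

tauniji, oma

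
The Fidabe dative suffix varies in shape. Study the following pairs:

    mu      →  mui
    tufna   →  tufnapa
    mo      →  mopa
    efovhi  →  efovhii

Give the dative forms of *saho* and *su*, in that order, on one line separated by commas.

sahopa, sui

The suffix is conditioned by the last vowel: -i when the last vowel of the stem is a high vowel (*mu*, *efovhi*); -pa when the last vowel of the stem is a non-high vowel (*tufna*, *mo*).
The last vowel of *saho* is /o/, which is a non-high vowel, so the suffix is -pa, giving *sahopa*.
*su* — last vowel /u/ (a high vowel) → -i → *sui*.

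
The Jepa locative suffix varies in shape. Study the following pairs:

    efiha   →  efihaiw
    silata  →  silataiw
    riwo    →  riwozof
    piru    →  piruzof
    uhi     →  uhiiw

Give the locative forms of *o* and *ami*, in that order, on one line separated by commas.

The alternation tracks the last vowel of the stem — -zof when the last vowel of the stem is a rounded vowel (*riwo*, *piru*); -iw when the last vowel of the stem is an unrounded vowel (*efiha*, *silata*, *uhi*).
The last vowel of *o* is /o/, which is a rounded vowel, so the suffix is -zof, giving *ozof*.
*ami* — last vowel /i/ (an unrounded vowel) → -iw → *amiiw*.

ozof, amiiw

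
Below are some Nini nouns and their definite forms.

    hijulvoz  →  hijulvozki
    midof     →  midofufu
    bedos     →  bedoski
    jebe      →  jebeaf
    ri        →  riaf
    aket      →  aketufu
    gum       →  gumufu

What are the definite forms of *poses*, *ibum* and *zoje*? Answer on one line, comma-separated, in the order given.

The alternation tracks the final sound of the stem — -ki when the stem ends in a sibilant (*hijulvoz*, *bedos*); -ufu when the stem ends in a non-sibilant consonant (*midof*, *aket*, *gum*); -af when the stem ends in a vowel (*jebe*, *ri*).
*poses* — final sound /s/ (a sibilant) → -ki → *poseski*.
*ibum* — final sound /m/ (a non-sibilant consonant) → -ufu → *ibumufu*.
The final sound of *zoje* is /e/, which is a vowel, so the suffix is -af, giving *zojeaf*.

poseski, ibumufu, zojeaf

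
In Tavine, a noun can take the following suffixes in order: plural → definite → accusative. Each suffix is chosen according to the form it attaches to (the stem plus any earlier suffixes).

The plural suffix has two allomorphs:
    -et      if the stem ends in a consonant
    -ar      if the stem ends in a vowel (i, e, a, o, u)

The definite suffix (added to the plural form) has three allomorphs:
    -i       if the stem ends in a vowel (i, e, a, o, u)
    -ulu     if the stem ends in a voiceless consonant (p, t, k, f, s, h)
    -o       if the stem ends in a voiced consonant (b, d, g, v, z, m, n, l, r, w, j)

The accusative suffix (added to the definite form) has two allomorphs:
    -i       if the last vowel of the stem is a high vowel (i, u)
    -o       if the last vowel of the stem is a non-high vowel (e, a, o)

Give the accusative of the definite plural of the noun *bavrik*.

Since the final sound of *bavrik* is /k/ (a consonant), it takes -et, giving *bavriket*.
Since the final sound of the plural form *bavriket* is /t/ (a voiceless consonant), it takes -ulu, giving *bavriketulu*.
The definite form *bavriketulu* — last vowel /u/ (a high vowel) → -i → *bavriketului*.

bavriketului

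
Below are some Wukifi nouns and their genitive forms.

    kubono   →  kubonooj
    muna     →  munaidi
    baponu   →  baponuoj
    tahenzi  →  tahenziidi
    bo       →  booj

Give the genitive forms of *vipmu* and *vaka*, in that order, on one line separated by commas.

The suffix is conditioned by the last vowel: -oj when the last vowel of the stem is a rounded vowel (*kubono*, *baponu*, *bo*); -idi when the last vowel of the stem is an unrounded vowel (*muna*, *tahenzi*).
Since the last vowel of *vipmu* is /u/ (a rounded vowel), it takes -oj, giving *vipmuoj*.
*vaka* — last vowel /a/ (an unrounded vowel) → -idi → *vakaidi*.

vipmuoj, vakaidi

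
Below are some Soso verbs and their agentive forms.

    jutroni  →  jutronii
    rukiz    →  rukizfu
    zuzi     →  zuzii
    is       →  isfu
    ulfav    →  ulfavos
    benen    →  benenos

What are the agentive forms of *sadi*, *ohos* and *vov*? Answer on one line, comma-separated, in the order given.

The suffix is conditioned by the final sound: -fu when the stem ends in a sibilant (*rukiz*, *is*); -os when the stem ends in a non-sibilant consonant (*ulfav*, *benen*); -i when the stem ends in a vowel (*jutroni*, *zuzi*).
Since the final sound of *sadi* is /i/ (a vowel), it takes -i, giving *sadii*.
The final sound of *ohos* is /s/, which is a sibilant, so the suffix is -fu, giving *ohosfu*.
Since the final sound of *vov* is /v/ (a non-sibilant consonant), it takes -os, giving *vovos*.

sadii, ohosfu, vovos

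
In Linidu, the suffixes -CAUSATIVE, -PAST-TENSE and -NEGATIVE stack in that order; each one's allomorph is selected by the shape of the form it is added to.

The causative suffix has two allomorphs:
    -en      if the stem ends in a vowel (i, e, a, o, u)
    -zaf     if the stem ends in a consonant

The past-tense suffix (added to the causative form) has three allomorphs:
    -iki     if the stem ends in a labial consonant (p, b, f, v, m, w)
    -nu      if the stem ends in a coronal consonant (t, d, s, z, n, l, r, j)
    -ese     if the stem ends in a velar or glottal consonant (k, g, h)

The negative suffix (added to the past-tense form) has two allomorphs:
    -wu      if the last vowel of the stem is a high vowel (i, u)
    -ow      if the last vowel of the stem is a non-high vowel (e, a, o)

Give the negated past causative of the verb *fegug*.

fegugzafikiwu

The final sound of *fegug* is /g/, which is a consonant, so the causative suffix is -zaf, giving *fegugzaf*.
The causative form *fegugzaf* — final consonant /f/ (labial) → -iki → *fegugzafiki*.
The past-tense form *fegugzafiki* — last vowel /i/ (a high vowel) → -wu → *fegugzafikiwu*.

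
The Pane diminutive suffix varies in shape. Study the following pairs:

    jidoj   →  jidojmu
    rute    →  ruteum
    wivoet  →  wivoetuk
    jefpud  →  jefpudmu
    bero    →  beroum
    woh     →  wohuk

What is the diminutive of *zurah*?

zurahuk

The suffix is conditioned by the final sound: -uk when the stem ends in a voiceless consonant (*wivoet*, *woh*); -mu when the stem ends in a voiced consonant (*jidoj*, *jefpud*); -um when the stem ends in a vowel (*rute*, *bero*).
Since the final sound of *zurah* is /h/ (a voiceless consonant), it takes -uk, giving *zurahuk*.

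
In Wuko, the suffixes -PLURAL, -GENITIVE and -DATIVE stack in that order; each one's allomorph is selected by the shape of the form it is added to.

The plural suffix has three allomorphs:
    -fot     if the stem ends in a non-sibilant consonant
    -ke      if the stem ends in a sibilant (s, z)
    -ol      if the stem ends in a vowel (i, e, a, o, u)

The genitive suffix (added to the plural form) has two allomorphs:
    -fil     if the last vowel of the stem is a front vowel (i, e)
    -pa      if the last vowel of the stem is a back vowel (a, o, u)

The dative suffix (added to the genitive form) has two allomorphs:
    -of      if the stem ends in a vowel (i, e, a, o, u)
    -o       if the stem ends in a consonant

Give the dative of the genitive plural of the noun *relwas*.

relwaskefilo

Since the final sound of *relwas* is /s/ (a sibilant), it takes -ke, giving *relwaske*.
The plural form *relwaske* — last vowel /e/ (a front vowel) → -fil → *relwaskefil*.
Since the final sound of the genitive form *relwaskefil* is /l/ (a consonant), it takes -o, giving *relwaskefilo*.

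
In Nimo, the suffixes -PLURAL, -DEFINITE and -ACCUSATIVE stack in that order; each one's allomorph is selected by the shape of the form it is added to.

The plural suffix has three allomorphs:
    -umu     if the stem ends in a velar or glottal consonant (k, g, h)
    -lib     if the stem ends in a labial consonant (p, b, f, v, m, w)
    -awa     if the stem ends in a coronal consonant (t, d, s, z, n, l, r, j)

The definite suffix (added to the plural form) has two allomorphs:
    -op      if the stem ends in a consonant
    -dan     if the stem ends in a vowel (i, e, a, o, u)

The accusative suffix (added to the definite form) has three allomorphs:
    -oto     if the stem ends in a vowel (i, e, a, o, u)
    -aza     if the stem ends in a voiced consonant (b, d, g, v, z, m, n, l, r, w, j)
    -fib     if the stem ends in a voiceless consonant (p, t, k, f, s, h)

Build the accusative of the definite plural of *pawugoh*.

The final consonant of *pawugoh* is /h/, which is velar/glottal, so the plural suffix is -umu, giving *pawugohumu*.
Since the final sound of the plural form *pawugohumu* is /u/ (a vowel), it takes -dan, giving *pawugohumudan*.
The final sound of the definite form *pawugohumudan* is /n/, which is a voiced consonant, so the accusative suffix is -aza, giving *pawugohumudanaza*.

pawugohumudanaza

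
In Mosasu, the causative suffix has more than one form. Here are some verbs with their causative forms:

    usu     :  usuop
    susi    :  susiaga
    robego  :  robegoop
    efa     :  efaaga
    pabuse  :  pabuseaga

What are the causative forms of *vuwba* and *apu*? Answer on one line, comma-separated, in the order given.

vuwbaaga, apuop

The alternation tracks the last vowel of the stem — -op when the last vowel of the stem is a rounded vowel (*usu*, *robego*); -aga when the last vowel of the stem is an unrounded vowel (*susi*, *efa*, *pabuse*).
The last vowel of *vuwba* is /a/, which is an unrounded vowel, so the suffix is -aga, giving *vuwbaaga*.
The last vowel of *apu* is /u/, which is a rounded vowel, so the suffix is -op, giving *apuop*.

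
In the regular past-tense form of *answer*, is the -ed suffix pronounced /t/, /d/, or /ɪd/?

The stem *answer* ends in a voiced sound other than /d/.
The -ed suffix is realized as /ɪd/ after /t, d/; as /t/ after other voiceless consonants; and as /d/ after other voiced sounds.
So -ed on *answer* is pronounced /d/.

/d/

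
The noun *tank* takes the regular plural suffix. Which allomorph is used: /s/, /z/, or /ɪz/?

/s/

The stem *tank* ends in a voiceless non-sibilant consonant.
The plural suffix surfaces as /ɪz/ after sibilants, /s/ after other voiceless consonants, and /z/ after other voiced sounds.
So the plural -s on *tank* is pronounced /s/.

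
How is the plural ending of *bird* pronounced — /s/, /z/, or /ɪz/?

The stem *bird* ends in a voiced non-sibilant sound.
The plural suffix surfaces as /ɪz/ after sibilants, /s/ after other voiceless consonants, and /z/ after other voiced sounds.
So the plural -s on *bird* is pronounced /z/.

/z/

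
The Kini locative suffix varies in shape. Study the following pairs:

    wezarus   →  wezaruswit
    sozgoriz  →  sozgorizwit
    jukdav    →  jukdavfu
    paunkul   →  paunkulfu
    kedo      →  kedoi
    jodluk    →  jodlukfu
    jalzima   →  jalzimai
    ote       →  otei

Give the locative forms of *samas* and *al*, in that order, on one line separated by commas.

samaswit, alfu

The alternation tracks the final sound of the stem — -wit when the stem ends in a sibilant (*wezarus*, *sozgoriz*); -fu when the stem ends in a non-sibilant consonant (*jukdav*, *paunkul*, *jodluk*); -i when the stem ends in a vowel (*kedo*, *jalzima*, *ote*).
Since the final sound of *samas* is /s/ (a sibilant), it takes -wit, giving *samaswit*.
*al* — final sound /l/ (a non-sibilant consonant) → -fu → *alfu*.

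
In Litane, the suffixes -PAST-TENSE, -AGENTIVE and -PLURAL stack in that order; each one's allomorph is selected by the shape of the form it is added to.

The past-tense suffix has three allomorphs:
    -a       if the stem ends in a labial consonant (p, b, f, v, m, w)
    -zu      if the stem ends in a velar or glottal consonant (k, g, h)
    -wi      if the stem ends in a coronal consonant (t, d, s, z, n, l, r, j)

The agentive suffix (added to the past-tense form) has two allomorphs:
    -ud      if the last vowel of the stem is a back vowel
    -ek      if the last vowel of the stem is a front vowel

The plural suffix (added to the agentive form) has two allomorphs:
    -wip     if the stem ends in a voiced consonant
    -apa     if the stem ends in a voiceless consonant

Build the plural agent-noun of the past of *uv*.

Since the final consonant of *uv* is /v/ (labial), it takes -a, giving *uva*.
Since the last vowel of the past-tense form *uva* is /a/ (a back vowel), it takes -ud, giving *uvaud*.
The agentive form *uvaud*: final consonant = /d/, voiced → -wip → *uvaudwip*.

uvaudwip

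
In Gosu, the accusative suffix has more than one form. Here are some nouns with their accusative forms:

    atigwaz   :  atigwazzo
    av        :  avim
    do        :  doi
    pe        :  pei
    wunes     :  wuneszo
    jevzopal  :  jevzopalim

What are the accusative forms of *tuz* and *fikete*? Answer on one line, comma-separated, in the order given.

The alternation tracks the final sound of the stem — -zo when the stem ends in a sibilant (*atigwaz*, *wunes*); -im when the stem ends in a non-sibilant consonant (*av*, *jevzopal*); -i when the stem ends in a vowel (*do*, *pe*).
The final sound of *tuz* is /z/, which is a sibilant, so the suffix is -zo, giving *tuzzo*.
Since the final sound of *fikete* is /e/ (a vowel), it takes -i, giving *fiketei*.

tuzzo, fiketei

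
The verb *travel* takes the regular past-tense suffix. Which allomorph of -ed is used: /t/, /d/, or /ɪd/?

/d/

The stem *travel* ends in a voiced sound other than /d/.
The -ed suffix is realized as /ɪd/ after /t, d/; as /t/ after other voiceless consonants; and as /d/ after other voiced sounds.
So -ed on *travel* is pronounced /d/.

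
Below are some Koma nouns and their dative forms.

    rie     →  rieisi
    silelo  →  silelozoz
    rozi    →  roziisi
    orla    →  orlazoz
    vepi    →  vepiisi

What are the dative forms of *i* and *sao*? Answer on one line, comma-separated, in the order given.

Looking at the last vowel of each stem: -isi when the last vowel of the stem is a front vowel (*rie*, *rozi*, *vepi*); -zoz when the last vowel of the stem is a back vowel (*silelo*, *orla*).
Since the last vowel of *i* is /i/ (a front vowel), it takes -isi, giving *iisi*.
The last vowel of *sao* is /o/, which is a back vowel, so the suffix is -zoz, giving *saozoz*.

iisi, saozoz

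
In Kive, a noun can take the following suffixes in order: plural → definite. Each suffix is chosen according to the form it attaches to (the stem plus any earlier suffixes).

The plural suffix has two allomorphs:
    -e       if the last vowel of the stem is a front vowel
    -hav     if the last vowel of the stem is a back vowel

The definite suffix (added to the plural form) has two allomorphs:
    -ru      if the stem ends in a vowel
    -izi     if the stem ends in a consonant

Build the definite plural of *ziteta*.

*ziteta* — last vowel /a/ (a back vowel) → -hav → *zitetahav*.
The final sound of the plural form *zitetahav* is /v/, which is a consonant, so the definite suffix is -izi, giving *zitetahavizi*.

zitetahavizi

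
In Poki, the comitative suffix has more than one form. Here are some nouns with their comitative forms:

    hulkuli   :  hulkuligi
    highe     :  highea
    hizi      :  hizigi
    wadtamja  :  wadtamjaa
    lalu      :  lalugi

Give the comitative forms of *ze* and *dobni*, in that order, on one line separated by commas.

The suffix is conditioned by the last vowel: -gi when the last vowel of the stem is a high vowel (*hulkuli*, *hizi*, *lalu*); -a when the last vowel of the stem is a non-high vowel (*highe*, *wadtamja*).
Since the last vowel of *ze* is /e/ (a non-high vowel), it takes -a, giving *zea*.
*dobni* — last vowel /i/ (a high vowel) → -gi → *dobnigi*.

zea, dobnigi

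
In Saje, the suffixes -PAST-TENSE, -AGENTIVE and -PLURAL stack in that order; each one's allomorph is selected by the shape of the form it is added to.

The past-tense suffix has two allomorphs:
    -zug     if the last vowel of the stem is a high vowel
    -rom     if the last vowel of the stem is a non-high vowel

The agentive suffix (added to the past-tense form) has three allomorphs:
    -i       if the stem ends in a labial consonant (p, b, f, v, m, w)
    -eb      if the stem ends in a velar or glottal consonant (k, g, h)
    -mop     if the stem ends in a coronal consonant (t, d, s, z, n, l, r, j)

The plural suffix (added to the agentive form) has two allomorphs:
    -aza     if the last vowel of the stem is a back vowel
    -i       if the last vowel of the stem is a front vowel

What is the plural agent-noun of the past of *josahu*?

josahuzugebi

Since the last vowel of *josahu* is /u/ (a high vowel), it takes -zug, giving *josahuzug*.
The final consonant of the past-tense form *josahuzug* is /g/, which is velar/glottal, so the agentive suffix is -eb, giving *josahuzugeb*.
Since the last vowel of the agentive form *josahuzugeb* is /e/ (a front vowel), it takes -i, giving *josahuzugebi*.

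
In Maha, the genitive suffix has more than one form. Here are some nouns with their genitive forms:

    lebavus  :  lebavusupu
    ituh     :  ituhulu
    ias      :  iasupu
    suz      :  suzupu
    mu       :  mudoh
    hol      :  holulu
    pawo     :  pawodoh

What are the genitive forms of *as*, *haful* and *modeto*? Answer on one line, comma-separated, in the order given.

The pattern is sibilance of the final sound: -upu when the stem ends in a sibilant (*lebavus*, *ias*, *suz*); -ulu when the stem ends in a non-sibilant consonant (*ituh*, *hol*); -doh when the stem ends in a vowel (*mu*, *pawo*).
*as* — final sound /s/ (a sibilant) → -upu → *asupu*.
*haful* — final sound /l/ (a non-sibilant consonant) → -ulu → *hafululu*.
Since the final sound of *modeto* is /o/ (a vowel), it takes -doh, giving *modetodoh*.

asupu, hafululu, modetodoh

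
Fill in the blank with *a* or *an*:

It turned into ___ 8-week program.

The indefinite article is chosen by the initial *sound* of the following word, not its spelling.
The number *8* is spoken "eight", beginning with /eɪt/ — a vowel sound.
So the article is *an*: It turned into an 8-week program.

an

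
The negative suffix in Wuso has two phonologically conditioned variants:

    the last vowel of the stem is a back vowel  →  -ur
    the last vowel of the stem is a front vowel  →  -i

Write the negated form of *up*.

upur

Since the last vowel of *up* is /u/ (a back vowel), it takes -ur, giving *upur*.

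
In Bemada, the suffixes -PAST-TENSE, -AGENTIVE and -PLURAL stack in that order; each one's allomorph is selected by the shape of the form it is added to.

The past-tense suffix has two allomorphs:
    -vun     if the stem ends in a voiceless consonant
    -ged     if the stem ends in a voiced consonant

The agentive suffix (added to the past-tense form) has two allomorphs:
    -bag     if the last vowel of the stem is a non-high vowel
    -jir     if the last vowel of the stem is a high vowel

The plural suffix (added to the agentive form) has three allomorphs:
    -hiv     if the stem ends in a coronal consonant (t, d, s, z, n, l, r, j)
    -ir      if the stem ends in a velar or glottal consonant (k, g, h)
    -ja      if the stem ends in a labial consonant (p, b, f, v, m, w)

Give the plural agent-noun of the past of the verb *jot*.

jotvunjirhiv

*jot*: final consonant = /t/, voiceless → -vun → *jotvun*.
Since the last vowel of the past-tense form *jotvun* is /u/ (a high vowel), it takes -jir, giving *jotvunjir*.
Since the final consonant of the agentive form *jotvunjir* is /r/ (coronal), it takes -hiv, giving *jotvunjirhiv*.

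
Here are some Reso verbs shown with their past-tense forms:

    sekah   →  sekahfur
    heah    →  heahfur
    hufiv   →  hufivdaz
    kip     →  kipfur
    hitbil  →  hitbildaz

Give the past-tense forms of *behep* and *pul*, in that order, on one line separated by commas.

behepfur, puldaz

Looking at the final consonant of each stem: -fur when the stem ends in a voiceless consonant (*sekah*, *heah*, *kip*); -daz when the stem ends in a voiced consonant (*hufiv*, *hitbil*).
*behep*: final consonant = /p/, voiceless → -fur → *behepfur*.
Since the final consonant of *pul* is /l/ (voiced), it takes -daz, giving *puldaz*.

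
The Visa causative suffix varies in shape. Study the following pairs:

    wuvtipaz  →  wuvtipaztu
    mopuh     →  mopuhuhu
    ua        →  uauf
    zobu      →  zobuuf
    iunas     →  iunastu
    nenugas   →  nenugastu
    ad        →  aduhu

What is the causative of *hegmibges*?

hegmibgestu

The suffix is conditioned by the final sound: -tu when the stem ends in a sibilant (*wuvtipaz*, *iunas*, *nenugas*); -uhu when the stem ends in a non-sibilant consonant (*mopuh*, *ad*); -uf when the stem ends in a vowel (*ua*, *zobu*).
The final sound of *hegmibges* is /s/, which is a sibilant, so the suffix is -tu, giving *hegmibgestu*.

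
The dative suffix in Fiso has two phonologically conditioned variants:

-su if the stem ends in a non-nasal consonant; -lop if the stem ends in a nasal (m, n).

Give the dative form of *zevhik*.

*zevhik*: final consonant = /k/, non-nasal → -su → *zevhiksu*.

zevhiksu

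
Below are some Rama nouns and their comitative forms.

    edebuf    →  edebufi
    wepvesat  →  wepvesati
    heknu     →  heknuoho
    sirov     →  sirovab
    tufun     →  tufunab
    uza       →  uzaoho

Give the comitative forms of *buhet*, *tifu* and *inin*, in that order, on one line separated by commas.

buheti, tifuoho, ininab

The pattern is voicing of the final sound: -i when the stem ends in a voiceless consonant (*edebuf*, *wepvesat*); -ab when the stem ends in a voiced consonant (*sirov*, *tufun*); -oho when the stem ends in a vowel (*heknu*, *uza*).
Since the final sound of *buhet* is /t/ (a voiceless consonant), it takes -i, giving *buheti*.
The final sound of *tifu* is /u/, which is a vowel, so the suffix is -oho, giving *tifuoho*.
*inin*: final sound = /n/, a voiced consonant → -ab → *ininab*.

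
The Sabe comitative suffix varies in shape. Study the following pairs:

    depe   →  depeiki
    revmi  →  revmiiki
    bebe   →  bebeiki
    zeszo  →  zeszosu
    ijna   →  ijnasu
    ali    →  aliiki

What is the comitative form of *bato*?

The suffix is conditioned by the last vowel: -iki when the last vowel of the stem is a front vowel (*depe*, *revmi*, *bebe*, *ali*); -su when the last vowel of the stem is a back vowel (*zeszo*, *ijna*).
*bato*: last vowel = /o/, a back vowel → -su → *batosu*.

batosu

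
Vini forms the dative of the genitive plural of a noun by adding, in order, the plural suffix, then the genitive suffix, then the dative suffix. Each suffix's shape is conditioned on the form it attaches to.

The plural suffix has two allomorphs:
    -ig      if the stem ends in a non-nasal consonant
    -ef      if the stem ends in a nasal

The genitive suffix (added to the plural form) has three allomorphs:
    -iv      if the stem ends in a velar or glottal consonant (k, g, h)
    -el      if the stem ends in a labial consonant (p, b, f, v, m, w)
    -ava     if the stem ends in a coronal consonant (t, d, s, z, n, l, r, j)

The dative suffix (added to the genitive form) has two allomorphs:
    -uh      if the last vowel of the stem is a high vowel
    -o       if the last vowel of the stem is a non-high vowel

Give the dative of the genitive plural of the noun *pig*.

pigigivuh

Since the final consonant of *pig* is /g/ (non-nasal), it takes -ig, giving *pigig*.
The plural form *pigig*: final consonant = /g/, velar/glottal → -iv → *pigigiv*.
The genitive form *pigigiv* — last vowel /i/ (a high vowel) → -uh → *pigigivuh*.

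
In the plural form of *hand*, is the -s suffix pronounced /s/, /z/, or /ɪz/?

The stem *hand* ends in a voiced non-sibilant sound.
The plural suffix surfaces as /ɪz/ after sibilants, /s/ after other voiceless consonants, and /z/ after other voiced sounds.
So the plural -s on *hand* is pronounced /z/.

/z/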